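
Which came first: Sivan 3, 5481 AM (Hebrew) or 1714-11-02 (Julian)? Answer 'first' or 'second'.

second

The two dates have Julian Day Numbers 2349791 and 2347402 respectively.
Since 2347402 < 2349791, the second date comes first.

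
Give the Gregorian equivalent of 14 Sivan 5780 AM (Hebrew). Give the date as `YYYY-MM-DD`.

Julian Day Number of the source date = 2459007.
Converting JDN 2459007 to the Gregorian calendar gives 6 June 2020 CE.

2020-06-06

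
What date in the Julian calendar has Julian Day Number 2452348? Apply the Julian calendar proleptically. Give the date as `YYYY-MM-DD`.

2002-03-01

The Gregorian equivalent of JDN 2452348 is 14 March 2002.
In the Julian calendar that day is 2002-03-01.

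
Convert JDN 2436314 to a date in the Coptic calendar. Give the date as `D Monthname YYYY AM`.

12 Parmouti 1674 AM

The Gregorian equivalent of JDN 2436314 is 20 April 1958.
In the Coptic calendar that day is 12 Parmouti 1674 AM.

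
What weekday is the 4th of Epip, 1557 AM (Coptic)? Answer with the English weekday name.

Saturday

Equivalently 10 July 1841 Gregorian, JDN 2393662.
JDN 2393662 mod 7 = 5, and JDN 0 was a Monday, so this is a Saturday.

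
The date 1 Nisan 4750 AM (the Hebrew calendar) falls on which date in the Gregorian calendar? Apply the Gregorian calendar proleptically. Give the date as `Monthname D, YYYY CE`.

Julian Day Number of the source date = 2082743.
Converting JDN 2082743 to the Gregorian calendar gives 3 April 990 CE.

April 3, 990 CE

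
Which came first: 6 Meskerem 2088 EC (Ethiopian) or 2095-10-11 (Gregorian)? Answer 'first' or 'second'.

first

Converting both to JDN: 2486503 vs 2486527; the smaller is the first.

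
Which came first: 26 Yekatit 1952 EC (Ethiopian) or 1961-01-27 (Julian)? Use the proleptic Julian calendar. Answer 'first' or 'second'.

first

The two dates have Julian Day Numbers 2436999 and 2437340 respectively.
Since 2436999 < 2437340, the first date comes first.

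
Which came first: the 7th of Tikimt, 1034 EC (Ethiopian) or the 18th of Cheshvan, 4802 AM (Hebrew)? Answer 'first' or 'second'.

Converting both to JDN: 2101560 vs 2101573; the smaller is the first.

first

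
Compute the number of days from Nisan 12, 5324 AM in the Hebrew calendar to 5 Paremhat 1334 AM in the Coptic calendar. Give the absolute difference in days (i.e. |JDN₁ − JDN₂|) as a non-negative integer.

19699

First date → JDN 2292393; second date → JDN 2312092.
The interval is |2292393 − 2312092| = 19699 days.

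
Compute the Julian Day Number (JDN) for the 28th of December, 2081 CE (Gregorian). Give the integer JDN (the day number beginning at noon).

2481492

JDN 2400001 is 17 November 1858 CE (Gregorian), MJD 0; the target day is +81491 days from there, so JDN = 2481492.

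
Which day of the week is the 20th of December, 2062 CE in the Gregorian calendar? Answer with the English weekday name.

JDN 2474544 mod 7 = 2, and JDN 0 was a Monday, so this is a Wednesday.

Wednesday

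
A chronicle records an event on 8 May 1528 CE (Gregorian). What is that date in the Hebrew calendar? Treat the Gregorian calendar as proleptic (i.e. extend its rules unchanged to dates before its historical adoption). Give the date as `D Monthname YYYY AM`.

9 Iyar 5288 AM

Both dates share Julian Day Number 2279278; in the Hebrew calendar that is 9 Iyar 5288 AM.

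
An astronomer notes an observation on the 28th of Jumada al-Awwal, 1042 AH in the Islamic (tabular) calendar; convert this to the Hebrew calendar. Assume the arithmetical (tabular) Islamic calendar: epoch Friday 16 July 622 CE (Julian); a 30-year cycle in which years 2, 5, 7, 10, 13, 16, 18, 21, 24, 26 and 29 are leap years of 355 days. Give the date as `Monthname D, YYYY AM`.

Kislev 28, 5393 AM

Both dates share Julian Day Number 2317481; in the Hebrew calendar that is 28 Kislev 5393 AM.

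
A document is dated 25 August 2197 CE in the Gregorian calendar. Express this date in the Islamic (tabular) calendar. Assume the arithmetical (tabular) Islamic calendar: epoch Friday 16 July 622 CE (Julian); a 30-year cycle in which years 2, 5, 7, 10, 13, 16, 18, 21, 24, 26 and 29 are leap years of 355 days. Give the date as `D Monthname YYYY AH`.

11 Jumada al-Thani 1624 AH

Julian Day Number of the source date = 2523735.
Converting JDN 2523735 to the tabular Islamic calendar gives 11 Jumada al-Thani 1624 AH.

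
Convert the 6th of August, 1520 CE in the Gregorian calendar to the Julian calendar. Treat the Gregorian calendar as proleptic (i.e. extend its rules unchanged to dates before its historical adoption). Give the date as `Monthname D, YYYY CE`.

The Julian–Gregorian offset here is 10 days (Julian trailing).
6 August 1520 Gregorian − 10 days → 27 July 1520 Julian.

July 27, 1520 CE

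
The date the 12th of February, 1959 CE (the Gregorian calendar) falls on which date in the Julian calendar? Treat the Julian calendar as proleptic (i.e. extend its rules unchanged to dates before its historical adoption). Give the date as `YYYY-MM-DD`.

1959-01-30

The Julian–Gregorian offset here is 13 days (Julian trailing).
12 February 1959 Gregorian − 13 days → 30 January 1959 Julian.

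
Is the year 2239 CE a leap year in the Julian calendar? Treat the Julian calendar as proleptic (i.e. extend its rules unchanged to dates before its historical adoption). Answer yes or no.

no

2239 mod 4 = 3, so it is a common year in the Julian calendar.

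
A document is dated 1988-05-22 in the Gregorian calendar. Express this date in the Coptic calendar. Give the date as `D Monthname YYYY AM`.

Both dates share Julian Day Number 2447304; in the Coptic calendar that is 14 Pashons 1704 AM.

14 Pashons 1704 AM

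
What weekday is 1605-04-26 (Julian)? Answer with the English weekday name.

Friday

Equivalently 6 May 1605 Gregorian, JDN 2307400.
JDN 2307400 mod 7 = 4, and JDN 0 was a Monday, so this is a Friday.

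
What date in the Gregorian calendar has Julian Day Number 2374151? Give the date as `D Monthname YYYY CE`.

7 February 1788 CE

Counting from JDN 2299161 = 15 Oct 1582 gives an offset of 74990 days.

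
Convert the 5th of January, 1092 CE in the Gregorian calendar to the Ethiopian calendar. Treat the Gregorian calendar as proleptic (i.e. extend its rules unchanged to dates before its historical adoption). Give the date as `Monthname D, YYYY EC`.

Both dates share Julian Day Number 2119909; in the Ethiopian calendar that is 3 Tir 1084 EC.

Tir 3, 1084 EC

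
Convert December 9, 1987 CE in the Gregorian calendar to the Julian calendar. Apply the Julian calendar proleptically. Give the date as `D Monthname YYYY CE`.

For dates in this range the Gregorian date is 13 days ahead of the Julian.
9 December 1987 Gregorian − 13 days → 26 November 1987 Julian.

26 November 1987 CE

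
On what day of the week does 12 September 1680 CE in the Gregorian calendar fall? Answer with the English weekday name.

2334923 ≡ 3 (mod 7); counting from Monday = 0 gives Thursday.

Thursday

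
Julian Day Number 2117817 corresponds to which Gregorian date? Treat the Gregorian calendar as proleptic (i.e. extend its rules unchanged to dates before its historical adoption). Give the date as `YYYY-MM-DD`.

1086-04-14

Counting from JDN 2299161 = 15 Oct 1582 gives an offset of -181344 days.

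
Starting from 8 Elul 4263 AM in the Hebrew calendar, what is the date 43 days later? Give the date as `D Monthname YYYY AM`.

22 Tishrei 4264 AM

Counting 43 days forward from JDN 1905007 reaches JDN 1905050, which is 22 Tishrei 4264 AM.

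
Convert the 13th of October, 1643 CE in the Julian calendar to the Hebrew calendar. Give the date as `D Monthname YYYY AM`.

10 Cheshvan 5404 AM

Julian Day Number of the source date = 2321449.
Converting JDN 2321449 to the Hebrew calendar gives 10 Cheshvan 5404 AM.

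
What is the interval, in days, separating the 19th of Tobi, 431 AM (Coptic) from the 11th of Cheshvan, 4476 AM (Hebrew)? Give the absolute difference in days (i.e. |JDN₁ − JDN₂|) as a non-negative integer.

272

First date → JDN 1982225; second date → JDN 1982497.
The interval is |1982225 − 1982497| = 272 days.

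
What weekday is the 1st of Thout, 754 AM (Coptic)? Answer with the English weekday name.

Monday

Equivalently 4 September 1037 Gregorian, JDN 2100063.
Since JDN mod 7 = 0 (0 = Monday), the day is Monday.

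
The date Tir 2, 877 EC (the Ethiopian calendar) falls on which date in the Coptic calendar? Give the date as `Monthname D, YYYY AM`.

Tobi 2, 601 AM

The source date corresponds to 1 January 885 in the proleptic Gregorian calendar (JDN 2044301).
That day falls on 2 Tobi 601 AM in the Coptic calendar.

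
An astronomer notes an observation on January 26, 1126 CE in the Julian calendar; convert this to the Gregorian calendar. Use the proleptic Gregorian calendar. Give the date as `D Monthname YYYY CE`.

2 February 1126 CE

At this point the Julian calendar is 7 days behind the Gregorian.
26 January 1126 Julian + 7 days → 2 February 1126 Gregorian.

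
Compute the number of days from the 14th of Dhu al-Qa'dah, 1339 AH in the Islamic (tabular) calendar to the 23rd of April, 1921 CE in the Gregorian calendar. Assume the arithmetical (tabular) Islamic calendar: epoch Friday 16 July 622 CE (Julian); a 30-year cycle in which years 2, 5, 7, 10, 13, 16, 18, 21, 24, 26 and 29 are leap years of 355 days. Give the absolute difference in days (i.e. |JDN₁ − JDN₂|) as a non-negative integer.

First date → JDN 2422891; second date → JDN 2422803.
The interval is |2422891 − 2422803| = 88 days.

88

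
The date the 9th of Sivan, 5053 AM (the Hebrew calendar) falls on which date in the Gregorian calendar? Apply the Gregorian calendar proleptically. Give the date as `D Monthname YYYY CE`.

Both dates share Julian Day Number 2193462; in the Gregorian calendar that is 23 May 1293 CE.

23 May 1293 CE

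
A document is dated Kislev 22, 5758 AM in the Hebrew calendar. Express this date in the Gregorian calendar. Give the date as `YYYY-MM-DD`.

Julian Day Number of the source date = 2450804.
Converting JDN 2450804 to the Gregorian calendar gives 21 December 1997 CE.

1997-12-21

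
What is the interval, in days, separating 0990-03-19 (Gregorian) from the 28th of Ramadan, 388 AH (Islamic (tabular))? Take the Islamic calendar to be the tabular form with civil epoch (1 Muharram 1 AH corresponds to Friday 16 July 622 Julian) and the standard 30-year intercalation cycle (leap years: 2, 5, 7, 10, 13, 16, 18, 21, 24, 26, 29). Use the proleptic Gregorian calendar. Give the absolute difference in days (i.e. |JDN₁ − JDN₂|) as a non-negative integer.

JDN of the first date = 2082728.
JDN of the second date = 2085843.
|2085843 − 2082728| = 3115.

3115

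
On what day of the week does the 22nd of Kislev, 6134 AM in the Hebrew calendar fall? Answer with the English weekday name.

Sunday

In the Gregorian calendar this is 9 December 2373 (JDN 2588123).
JDN 2588123 mod 7 = 6, and JDN 0 was a Monday, so this is a Sunday.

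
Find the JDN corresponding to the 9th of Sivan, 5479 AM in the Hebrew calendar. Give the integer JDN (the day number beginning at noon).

2349058

In the Gregorian calendar the same day is 27 May 1719.
JDN 2299161 is 15 October 1582 CE (Gregorian); the target day is +49897 days from there, so JDN = 2349058.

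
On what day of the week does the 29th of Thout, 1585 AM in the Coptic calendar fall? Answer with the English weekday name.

Thursday

Equivalently 8 October 1868 Gregorian, JDN 2403614.
2403614 ≡ 3 (mod 7); counting from Monday = 0 gives Thursday.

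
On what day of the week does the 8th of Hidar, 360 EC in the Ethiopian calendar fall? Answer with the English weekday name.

Monday

In the proleptic Gregorian calendar this is 6 November 367 (JDN 1855413).
JDN 1855413 mod 7 = 0, and JDN 0 was a Monday, so this is a Monday.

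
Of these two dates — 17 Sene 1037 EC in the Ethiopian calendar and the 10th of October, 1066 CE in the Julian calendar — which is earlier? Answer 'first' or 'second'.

first

The two dates have Julian Day Numbers 2102906 and 2110697 respectively.
Since 2102906 < 2110697, the first date comes first.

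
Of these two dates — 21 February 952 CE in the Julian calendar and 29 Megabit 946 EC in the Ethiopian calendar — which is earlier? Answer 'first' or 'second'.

first

Converting both to JDN: 2068827 vs 2069590; the smaller is the first.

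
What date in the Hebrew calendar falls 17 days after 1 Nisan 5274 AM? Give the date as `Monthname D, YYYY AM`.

Nisan 18, 5274 AM

The starting date is JDN 2274133; 2274133 + 17 = 2274150.
JDN 2274150 corresponds to Nisan 18, 5274 AM.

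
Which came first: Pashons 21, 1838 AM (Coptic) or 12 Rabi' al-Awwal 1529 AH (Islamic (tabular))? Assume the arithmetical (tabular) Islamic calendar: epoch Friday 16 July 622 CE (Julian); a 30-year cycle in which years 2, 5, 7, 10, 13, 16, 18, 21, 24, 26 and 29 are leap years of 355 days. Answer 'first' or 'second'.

Converting both to JDN: 2496254 vs 2489982; the smaller is the second.

second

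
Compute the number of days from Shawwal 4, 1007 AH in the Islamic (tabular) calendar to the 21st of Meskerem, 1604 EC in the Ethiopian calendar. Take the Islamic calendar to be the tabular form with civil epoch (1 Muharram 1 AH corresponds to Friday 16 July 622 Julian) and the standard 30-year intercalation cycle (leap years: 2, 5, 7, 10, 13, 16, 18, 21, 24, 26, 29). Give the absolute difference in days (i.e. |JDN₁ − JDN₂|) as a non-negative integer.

4535

First date → JDN 2305202; second date → JDN 2309737.
The interval is |2305202 − 2309737| = 4535 days.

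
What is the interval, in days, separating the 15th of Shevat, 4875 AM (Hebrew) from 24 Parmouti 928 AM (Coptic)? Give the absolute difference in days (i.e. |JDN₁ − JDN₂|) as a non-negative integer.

JDN of the first date = 2128323.
JDN of the second date = 2163850.
|2163850 − 2128323| = 35527.

35527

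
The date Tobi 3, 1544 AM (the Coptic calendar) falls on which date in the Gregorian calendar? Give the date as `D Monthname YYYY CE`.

Julian Day Number of the source date = 2388733.
Converting JDN 2388733 to the Gregorian calendar gives 11 January 1828 CE.

11 January 1828 CE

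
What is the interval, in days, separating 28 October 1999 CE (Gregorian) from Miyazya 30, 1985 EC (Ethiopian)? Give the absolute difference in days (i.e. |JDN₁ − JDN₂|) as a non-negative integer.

JDN of the first date = 2451480.
JDN of the second date = 2449116.
|2449116 − 2451480| = 2364.

2364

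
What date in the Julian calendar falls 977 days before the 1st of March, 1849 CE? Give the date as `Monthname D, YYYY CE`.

The starting date is JDN 2396465; 2396465 − 977 = 2395488.
JDN 2395488 corresponds to June 28, 1846 CE.

June 28, 1846 CE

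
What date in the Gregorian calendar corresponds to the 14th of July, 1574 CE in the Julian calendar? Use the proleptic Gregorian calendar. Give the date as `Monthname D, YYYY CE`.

July 24, 1574 CE

The Julian–Gregorian offset here is 10 days (Julian trailing).
14 July 1574 Julian + 10 days → 24 July 1574 Gregorian.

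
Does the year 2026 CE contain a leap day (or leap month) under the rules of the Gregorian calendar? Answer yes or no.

2026 is not divisible by 4, so it is a common year.

no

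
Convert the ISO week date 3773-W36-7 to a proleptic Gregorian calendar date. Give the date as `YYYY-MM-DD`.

ISO week 1 of 3773 is the week containing the first Thursday of 3773.
Week 36, day 7 (Sunday) lands on 3773-09-12.

3773-09-12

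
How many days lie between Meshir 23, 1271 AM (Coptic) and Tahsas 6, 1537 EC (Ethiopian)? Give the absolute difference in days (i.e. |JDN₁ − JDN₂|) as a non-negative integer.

First date → JDN 2289069; second date → JDN 2285340.
The interval is |2289069 − 2285340| = 3729 days.

3729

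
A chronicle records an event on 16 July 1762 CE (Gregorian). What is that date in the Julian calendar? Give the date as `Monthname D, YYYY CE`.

July 5, 1762 CE

The Julian–Gregorian offset here is 11 days (Julian trailing).
16 July 1762 Gregorian − 11 days → 5 July 1762 Julian.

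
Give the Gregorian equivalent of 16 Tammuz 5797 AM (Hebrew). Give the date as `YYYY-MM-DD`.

2037-06-29

Both dates share Julian Day Number 2465239; in the Gregorian calendar that is 29 June 2037 CE.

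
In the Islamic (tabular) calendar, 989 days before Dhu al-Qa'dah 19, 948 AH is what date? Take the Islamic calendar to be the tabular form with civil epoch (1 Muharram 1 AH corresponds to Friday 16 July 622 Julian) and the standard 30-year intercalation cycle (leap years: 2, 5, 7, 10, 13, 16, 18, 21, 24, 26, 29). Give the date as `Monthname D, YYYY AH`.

Safar 4, 946 AH

JDN of Dhu al-Qa'dah 19, 948 AH = 2284338.
2284338 − 989 = 2283349.
JDN 2283349 in the tabular Islamic calendar is Safar 4, 946 AH.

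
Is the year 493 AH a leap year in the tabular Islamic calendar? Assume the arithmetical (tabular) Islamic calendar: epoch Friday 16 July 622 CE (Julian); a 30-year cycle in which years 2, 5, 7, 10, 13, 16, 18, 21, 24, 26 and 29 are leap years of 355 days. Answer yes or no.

Year 493 AH is year 13 of its 30-year cycle; leap positions are 2, 5, 7, 10, 13, 16, 18, 21, 24, 26, 29, so it is a leap year (355 days).

yes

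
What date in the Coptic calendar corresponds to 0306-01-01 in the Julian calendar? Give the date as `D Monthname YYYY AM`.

The source date corresponds to 2 January 306 in the proleptic Gregorian calendar (JDN 1832825).
That day falls on 6 Tobi 22 AM in the Coptic calendar.

6 Tobi 22 AM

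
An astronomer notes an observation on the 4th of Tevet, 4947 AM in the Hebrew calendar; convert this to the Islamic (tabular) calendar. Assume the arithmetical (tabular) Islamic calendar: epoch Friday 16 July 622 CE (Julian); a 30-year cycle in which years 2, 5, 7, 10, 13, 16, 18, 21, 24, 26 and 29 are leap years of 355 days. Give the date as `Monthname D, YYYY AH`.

The source date corresponds to 24 December 1186 in the proleptic Gregorian calendar (JDN 2154595).
That day falls on 3 Shawwal 582 AH in the tabular Islamic calendar.

Shawwal 3, 582 AH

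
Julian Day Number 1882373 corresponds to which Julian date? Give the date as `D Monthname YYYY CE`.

The proleptic Gregorian equivalent of JDN 1882373 is 29 August 441.
In the Julian calendar that day is 28 August 441 CE.

28 August 441 CE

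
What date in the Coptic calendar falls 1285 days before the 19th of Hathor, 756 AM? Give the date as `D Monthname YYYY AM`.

Counting 1285 days back from JDN 2100872 reaches JDN 2099587, which is 15 Pashons 752 AM.

15 Pashons 752 AM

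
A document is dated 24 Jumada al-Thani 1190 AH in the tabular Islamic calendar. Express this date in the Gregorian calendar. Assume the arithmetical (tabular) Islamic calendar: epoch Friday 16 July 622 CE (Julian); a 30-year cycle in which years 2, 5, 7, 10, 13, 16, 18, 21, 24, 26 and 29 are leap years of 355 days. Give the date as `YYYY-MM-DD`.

1776-08-10

Julian Day Number of the source date = 2369953.
Converting JDN 2369953 to the Gregorian calendar gives 10 August 1776 CE.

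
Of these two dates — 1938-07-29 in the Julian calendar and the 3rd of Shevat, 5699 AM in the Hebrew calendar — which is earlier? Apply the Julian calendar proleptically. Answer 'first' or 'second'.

first

First date → JDN 2429122; second date → JDN 2429287.
JDN 2429122 < JDN 2429287, so the first date is earlier.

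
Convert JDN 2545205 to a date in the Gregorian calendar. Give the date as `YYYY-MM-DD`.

Counting from JDN 2299161 = 15 Oct 1582 gives an offset of 246044 days.

2256-06-07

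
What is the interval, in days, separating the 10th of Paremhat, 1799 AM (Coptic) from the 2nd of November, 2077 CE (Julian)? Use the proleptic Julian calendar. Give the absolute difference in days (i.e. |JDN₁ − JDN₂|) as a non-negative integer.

First date → JDN 2481938; second date → JDN 2479988.
The interval is |2481938 − 2479988| = 1950 days.

1950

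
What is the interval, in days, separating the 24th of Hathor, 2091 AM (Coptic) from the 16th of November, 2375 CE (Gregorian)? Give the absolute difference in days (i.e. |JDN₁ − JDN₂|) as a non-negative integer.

345

JDN of the first date = 2588485.
JDN of the second date = 2588830.
|2588830 − 2588485| = 345.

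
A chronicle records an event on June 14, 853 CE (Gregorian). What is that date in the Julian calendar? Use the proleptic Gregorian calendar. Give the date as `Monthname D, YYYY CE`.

For dates in this range the Gregorian date is 4 days ahead of the Julian.
14 June 853 Gregorian − 4 days → 10 June 853 Julian.

June 10, 853 CE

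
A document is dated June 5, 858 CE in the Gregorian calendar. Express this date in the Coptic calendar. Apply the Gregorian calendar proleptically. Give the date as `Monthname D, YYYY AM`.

Julian Day Number of the source date = 2034594.
Converting JDN 2034594 to the Coptic calendar gives 7 Paoni 574 AM.

Paoni 7, 574 AM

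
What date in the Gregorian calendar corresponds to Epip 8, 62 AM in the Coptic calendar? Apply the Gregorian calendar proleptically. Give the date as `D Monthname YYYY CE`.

Julian Day Number of the source date = 1847617.
Converting JDN 1847617 to the Gregorian calendar gives 3 July 346 CE.

3 July 346 CE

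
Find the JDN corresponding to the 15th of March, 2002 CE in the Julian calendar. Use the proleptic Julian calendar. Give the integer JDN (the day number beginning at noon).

Equivalently 28 March 2002 (Gregorian).
JDN 2451545 is 1 January 2000 CE (Gregorian); the target day is +817 days from there, so JDN = 2452362.

2452362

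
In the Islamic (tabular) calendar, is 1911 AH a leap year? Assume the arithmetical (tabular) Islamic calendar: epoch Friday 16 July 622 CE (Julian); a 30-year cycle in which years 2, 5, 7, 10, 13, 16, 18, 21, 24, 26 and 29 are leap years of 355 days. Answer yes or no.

Year 1911 AH is year 21 of its 30-year cycle; leap positions are 2, 5, 7, 10, 13, 16, 18, 21, 24, 26, 29, so it is a leap year (355 days).

yes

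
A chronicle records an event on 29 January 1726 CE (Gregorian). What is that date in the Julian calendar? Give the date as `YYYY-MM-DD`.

At this point the Julian calendar is 11 days behind the Gregorian.
29 January 1726 Gregorian − 11 days → 18 January 1726 Julian.

1726-01-18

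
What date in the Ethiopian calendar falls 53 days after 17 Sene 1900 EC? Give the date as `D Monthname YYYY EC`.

The starting date is JDN 2418117; 2418117 + 53 = 2418170.
JDN 2418170 corresponds to 10 Nehase 1900 EC.

10 Nehase 1900 EC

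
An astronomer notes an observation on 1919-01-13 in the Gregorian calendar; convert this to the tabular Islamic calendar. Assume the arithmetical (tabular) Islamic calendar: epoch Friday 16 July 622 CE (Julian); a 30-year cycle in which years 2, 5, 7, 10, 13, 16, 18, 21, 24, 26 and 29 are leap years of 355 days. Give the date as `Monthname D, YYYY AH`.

Rabi' al-Thani 10, 1337 AH

Julian Day Number of the source date = 2421972.
Converting JDN 2421972 to the tabular Islamic calendar gives 10 Rabi' al-Thani 1337 AH.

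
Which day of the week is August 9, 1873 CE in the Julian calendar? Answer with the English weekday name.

Thursday

In the Gregorian calendar this is 21 August 1873 (JDN 2405392).
JDN 2405392 mod 7 = 3, and JDN 0 was a Monday, so this is a Thursday.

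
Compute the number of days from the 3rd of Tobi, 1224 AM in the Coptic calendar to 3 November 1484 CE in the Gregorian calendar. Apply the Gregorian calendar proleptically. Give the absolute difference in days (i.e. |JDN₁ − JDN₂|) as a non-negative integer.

8466

JDN of the first date = 2271853.
JDN of the second date = 2263387.
|2263387 − 2271853| = 8466.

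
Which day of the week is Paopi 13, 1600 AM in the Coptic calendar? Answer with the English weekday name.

This is JDN 2409107 (23 October 1883 Gregorian).
JDN 2409107 mod 7 = 1, and JDN 0 was a Monday, so this is a Tuesday.

Tuesday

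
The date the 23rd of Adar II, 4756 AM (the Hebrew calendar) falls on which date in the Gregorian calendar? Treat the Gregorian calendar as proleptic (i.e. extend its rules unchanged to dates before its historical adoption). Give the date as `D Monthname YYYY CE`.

Julian Day Number of the source date = 2084923.
Converting JDN 2084923 to the Gregorian calendar gives 22 March 996 CE.

22 March 996 CE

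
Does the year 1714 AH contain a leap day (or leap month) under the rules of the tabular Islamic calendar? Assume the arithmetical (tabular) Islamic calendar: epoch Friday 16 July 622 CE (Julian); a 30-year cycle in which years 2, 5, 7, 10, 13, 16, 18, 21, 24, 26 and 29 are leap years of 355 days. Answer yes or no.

Year 1714 AH is year 4 of its 30-year cycle; leap positions are 2, 5, 7, 10, 13, 16, 18, 21, 24, 26, 29, so it is a common year (354 days).

no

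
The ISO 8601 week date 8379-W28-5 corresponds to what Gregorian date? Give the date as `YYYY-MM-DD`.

ISO week 1 of 8379 is the week containing the first Thursday of 8379.
Week 28, day 5 (Friday) lands on 8379-07-13.

8379-07-13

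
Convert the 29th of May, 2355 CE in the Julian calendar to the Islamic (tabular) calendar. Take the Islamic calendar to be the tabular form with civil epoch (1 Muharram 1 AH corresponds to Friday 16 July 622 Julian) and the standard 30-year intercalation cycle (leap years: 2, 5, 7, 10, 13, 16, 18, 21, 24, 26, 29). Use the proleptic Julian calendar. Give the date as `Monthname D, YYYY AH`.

Safar 2, 1787 AH

The source date corresponds to 14 June 2355 in the Gregorian calendar (JDN 2581370).
That day falls on 2 Safar 1787 AH in the tabular Islamic calendar.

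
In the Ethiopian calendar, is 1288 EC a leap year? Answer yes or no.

1288 mod 4 = 0; in the Ethiopian calendar a year is leap when year mod 4 = 3, so it is a common year.

no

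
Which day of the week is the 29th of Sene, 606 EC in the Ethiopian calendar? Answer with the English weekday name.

In the proleptic Gregorian calendar this is 26 June 614 (JDN 1945495).
1945495 ≡ 6 (mod 7); counting from Monday = 0 gives Sunday.

Sunday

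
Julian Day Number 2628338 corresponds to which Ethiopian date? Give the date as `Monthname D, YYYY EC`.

JDN 2628338 is 16 January 2484 in the Gregorian calendar.
In the Ethiopian calendar that day is Tir 4, 2476 EC.

Tir 4, 2476 EC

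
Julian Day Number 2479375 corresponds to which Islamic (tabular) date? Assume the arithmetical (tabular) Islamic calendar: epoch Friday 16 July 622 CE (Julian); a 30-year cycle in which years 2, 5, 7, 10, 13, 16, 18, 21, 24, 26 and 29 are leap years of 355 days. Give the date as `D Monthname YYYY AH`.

6 Rabi' al-Thani 1499 AH

JDN 2479375 is 12 March 2076 in the Gregorian calendar.
In the tabular Islamic calendar that day is 6 Rabi' al-Thani 1499 AH.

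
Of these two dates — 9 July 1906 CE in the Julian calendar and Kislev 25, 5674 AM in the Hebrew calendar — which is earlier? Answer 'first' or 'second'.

first

The two dates have Julian Day Numbers 2417414 and 2420126 respectively.
Since 2417414 < 2420126, the first date comes first.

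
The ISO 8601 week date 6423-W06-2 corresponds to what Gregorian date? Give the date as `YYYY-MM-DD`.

ISO week 1 of 6423 is the week containing the first Thursday of 6423.
Week 6, day 2 (Tuesday) lands on 6423-02-07.

6423-02-07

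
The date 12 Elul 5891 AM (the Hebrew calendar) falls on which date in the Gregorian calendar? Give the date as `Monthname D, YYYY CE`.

September 4, 2131 CE

Both dates share Julian Day Number 2499638; in the Gregorian calendar that is 4 September 2131 CE.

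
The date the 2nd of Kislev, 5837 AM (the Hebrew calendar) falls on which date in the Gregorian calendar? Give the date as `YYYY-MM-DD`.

2076-11-28

Both dates share Julian Day Number 2479636; in the Gregorian calendar that is 28 November 2076 CE.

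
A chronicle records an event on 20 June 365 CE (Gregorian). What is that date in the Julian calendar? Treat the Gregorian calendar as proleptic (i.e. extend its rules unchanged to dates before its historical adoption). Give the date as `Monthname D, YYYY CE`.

For dates in this range the Gregorian date is 1 day ahead of the Julian.
20 June 365 Gregorian − 1 day → 19 June 365 Julian.

June 19, 365 CE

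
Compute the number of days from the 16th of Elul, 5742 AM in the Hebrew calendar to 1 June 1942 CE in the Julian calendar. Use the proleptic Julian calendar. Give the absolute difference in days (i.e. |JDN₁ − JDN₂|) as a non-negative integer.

14692

First date → JDN 2445217; second date → JDN 2430525.
The interval is |2445217 − 2430525| = 14692 days.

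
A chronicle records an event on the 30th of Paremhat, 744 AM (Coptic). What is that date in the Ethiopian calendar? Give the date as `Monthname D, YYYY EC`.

Megabit 30, 1020 EC

The source date corresponds to 1 April 1028 in the proleptic Gregorian calendar (JDN 2096620).
That day falls on 30 Megabit 1020 EC in the Ethiopian calendar.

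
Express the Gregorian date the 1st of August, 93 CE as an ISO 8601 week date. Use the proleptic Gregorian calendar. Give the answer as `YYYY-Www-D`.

The weekday is Saturday (ISO weekday 6).
That Saturday belongs to ISO week 31 of ISO year 93.

0093-W31-6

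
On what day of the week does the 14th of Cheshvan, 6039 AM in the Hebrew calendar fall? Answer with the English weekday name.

In the Gregorian calendar this is 1 November 2278 (JDN 2553387).
Since JDN mod 7 = 4 (0 = Monday), the day is Friday.

Friday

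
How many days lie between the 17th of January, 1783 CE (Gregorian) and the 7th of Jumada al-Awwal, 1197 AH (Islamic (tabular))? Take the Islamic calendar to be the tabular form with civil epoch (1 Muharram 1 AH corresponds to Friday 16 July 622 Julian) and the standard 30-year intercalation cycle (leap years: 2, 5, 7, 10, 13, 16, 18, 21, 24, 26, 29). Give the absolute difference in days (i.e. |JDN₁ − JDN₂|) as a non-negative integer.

JDN of the first date = 2372304.
JDN of the second date = 2372387.
|2372387 − 2372304| = 83.

83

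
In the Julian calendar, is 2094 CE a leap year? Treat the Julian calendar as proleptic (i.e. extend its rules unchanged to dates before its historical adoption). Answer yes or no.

no

2094 mod 4 = 2, so it is a common year in the Julian calendar.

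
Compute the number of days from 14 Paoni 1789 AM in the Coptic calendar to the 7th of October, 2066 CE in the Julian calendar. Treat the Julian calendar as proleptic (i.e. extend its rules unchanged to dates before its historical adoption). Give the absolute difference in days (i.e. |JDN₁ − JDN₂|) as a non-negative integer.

First date → JDN 2478380; second date → JDN 2475944.
The interval is |2478380 − 2475944| = 2436 days.

2436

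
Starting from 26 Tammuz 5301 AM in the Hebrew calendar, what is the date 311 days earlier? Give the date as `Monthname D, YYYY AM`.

Tishrei 12, 5301 AM

JDN of 26 Tammuz 5301 AM = 2284110.
2284110 − 311 = 2283799.
JDN 2283799 in the Hebrew calendar is Tishrei 12, 5301 AM.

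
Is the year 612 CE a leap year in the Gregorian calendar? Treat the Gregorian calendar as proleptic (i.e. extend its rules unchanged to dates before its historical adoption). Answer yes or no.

yes

612 is divisible by 4 and not by 100, so it is a leap year.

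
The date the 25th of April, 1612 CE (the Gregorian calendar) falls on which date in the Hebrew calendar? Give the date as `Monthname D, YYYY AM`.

Julian Day Number of the source date = 2309946.
Converting JDN 2309946 to the Hebrew calendar gives 23 Nisan 5372 AM.

Nisan 23, 5372 AM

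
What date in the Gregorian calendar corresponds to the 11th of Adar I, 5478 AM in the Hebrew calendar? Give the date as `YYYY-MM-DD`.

Both dates share Julian Day Number 2348589; in the Gregorian calendar that is 12 February 1718 CE.

1718-02-12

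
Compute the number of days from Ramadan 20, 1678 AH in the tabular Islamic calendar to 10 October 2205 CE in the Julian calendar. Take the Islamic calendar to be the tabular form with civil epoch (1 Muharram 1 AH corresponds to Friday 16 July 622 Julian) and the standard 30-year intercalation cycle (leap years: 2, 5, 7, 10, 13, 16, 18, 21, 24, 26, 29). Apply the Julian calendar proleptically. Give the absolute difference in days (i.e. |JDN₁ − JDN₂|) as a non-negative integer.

16251

JDN of the first date = 2542968.
JDN of the second date = 2526717.
|2526717 − 2542968| = 16251.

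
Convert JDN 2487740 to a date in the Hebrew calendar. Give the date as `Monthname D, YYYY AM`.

Shevat 15, 5859 AM

JDN 2487740 is 5 February 2099 in the Gregorian calendar.
In the Hebrew calendar that day is Shevat 15, 5859 AM.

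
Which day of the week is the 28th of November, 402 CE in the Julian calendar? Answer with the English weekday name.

In the proleptic Gregorian calendar this is 29 November 402 (JDN 1868220).
JDN 1868220 mod 7 = 4, and JDN 0 was a Monday, so this is a Friday.

Friday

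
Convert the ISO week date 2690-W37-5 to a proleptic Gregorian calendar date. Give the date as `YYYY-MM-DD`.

ISO week 1 of 2690 is the week containing the first Thursday of 2690.
Week 37, day 5 (Friday) lands on 2690-09-12.

2690-09-12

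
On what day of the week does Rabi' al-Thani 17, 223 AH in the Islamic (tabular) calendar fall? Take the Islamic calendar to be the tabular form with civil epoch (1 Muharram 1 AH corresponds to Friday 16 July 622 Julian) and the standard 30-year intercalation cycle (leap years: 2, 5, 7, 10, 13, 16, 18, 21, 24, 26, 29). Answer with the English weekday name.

Monday

This is JDN 2027214 (22 March 838 Gregorian).
Since JDN mod 7 = 0 (0 = Monday), the day is Monday.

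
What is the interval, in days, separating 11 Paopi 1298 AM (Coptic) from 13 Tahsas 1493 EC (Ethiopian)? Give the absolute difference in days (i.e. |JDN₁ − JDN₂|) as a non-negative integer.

JDN of the first date = 2298799.
JDN of the second date = 2269276.
|2269276 − 2298799| = 29523.

29523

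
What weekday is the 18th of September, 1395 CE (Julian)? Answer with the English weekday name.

In the proleptic Gregorian calendar this is 26 September 1395 (JDN 2230842).
2230842 ≡ 5 (mod 7); counting from Monday = 0 gives Saturday.

Saturday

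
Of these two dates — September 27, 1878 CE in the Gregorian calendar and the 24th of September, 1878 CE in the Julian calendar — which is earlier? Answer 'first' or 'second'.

first

The two dates have Julian Day Numbers 2407255 and 2407264 respectively.
Since 2407255 < 2407264, the first date comes first.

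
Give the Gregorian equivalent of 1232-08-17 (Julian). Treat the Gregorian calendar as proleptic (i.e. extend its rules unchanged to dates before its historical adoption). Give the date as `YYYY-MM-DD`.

At this point the Julian calendar is 7 days behind the Gregorian.
17 August 1232 Julian + 7 days → 24 August 1232 Gregorian.

1232-08-24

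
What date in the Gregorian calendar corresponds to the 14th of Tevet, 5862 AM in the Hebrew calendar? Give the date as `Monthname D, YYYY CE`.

January 5, 2102 CE

Both dates share Julian Day Number 2488804; in the Gregorian calendar that is 5 January 2102 CE.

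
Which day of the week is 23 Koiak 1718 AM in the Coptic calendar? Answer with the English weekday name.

This is JDN 2452276 (1 January 2002 Gregorian).
2452276 ≡ 1 (mod 7); counting from Monday = 0 gives Tuesday.

Tuesday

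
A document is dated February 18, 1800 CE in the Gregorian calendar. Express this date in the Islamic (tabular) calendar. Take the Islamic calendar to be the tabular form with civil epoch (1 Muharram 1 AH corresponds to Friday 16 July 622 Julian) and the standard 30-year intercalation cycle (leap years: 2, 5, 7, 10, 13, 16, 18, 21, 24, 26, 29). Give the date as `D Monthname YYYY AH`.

23 Ramadan 1214 AH

Julian Day Number of the source date = 2378545.
Converting JDN 2378545 to the tabular Islamic calendar gives 23 Ramadan 1214 AH.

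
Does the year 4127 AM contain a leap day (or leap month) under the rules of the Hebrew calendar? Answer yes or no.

no

Hebrew year 4127 is year 4 of its 19-year Metonic cycle; leap years are at positions 3, 6, 8, 11, 14, 17, 19, so it is a common year (12 months).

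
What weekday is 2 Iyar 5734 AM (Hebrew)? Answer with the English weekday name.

Equivalently 24 April 1974 Gregorian, JDN 2442162.
Since JDN mod 7 = 2 (0 = Monday), the day is Wednesday.

Wednesday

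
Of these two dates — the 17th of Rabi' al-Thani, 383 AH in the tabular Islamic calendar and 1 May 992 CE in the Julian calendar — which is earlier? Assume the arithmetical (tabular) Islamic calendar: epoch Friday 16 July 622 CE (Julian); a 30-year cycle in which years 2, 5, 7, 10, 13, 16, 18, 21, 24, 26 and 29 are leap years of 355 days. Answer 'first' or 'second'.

The two dates have Julian Day Numbers 2083913 and 2083507 respectively.
Since 2083507 < 2083913, the second date comes first.

second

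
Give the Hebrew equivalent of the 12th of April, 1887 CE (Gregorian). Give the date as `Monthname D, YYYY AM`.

Nisan 18, 5647 AM

Julian Day Number of the source date = 2410374.
Converting JDN 2410374 to the Hebrew calendar gives 18 Nisan 5647 AM.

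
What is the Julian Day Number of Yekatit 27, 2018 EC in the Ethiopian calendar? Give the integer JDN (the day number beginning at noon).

Equivalently 6 March 2026 (Gregorian).
JDN 2451545 is 1 January 2000 CE (Gregorian); the target day is +9561 days from there, so JDN = 2461106.

2461106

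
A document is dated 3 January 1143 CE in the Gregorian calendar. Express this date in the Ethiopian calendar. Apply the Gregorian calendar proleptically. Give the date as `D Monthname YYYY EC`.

Julian Day Number of the source date = 2138534.
Converting JDN 2138534 to the Ethiopian calendar gives 1 Tir 1135 EC.

1 Tir 1135 EC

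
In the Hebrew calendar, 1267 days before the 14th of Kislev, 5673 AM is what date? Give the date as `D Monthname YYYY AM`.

JDN of the 14th of Kislev, 5673 AM = 2419731.
2419731 − 1267 = 2418464.
JDN 2418464 in the Hebrew calendar is 17 Sivan 5669 AM.

17 Sivan 5669 AM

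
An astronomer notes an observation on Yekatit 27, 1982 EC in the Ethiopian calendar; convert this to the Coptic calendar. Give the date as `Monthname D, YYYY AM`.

Meshir 27, 1706 AM

Both dates share Julian Day Number 2447957; in the Coptic calendar that is 27 Meshir 1706 AM.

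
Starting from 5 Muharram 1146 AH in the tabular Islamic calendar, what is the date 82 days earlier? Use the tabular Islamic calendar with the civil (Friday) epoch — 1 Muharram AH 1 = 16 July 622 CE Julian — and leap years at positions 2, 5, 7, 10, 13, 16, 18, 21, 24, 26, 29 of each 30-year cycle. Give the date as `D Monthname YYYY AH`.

12 Shawwal 1145 AH

Counting 82 days back from JDN 2354194 reaches JDN 2354112, which is 12 Shawwal 1145 AH.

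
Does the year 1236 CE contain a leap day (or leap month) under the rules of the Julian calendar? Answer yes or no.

1236 mod 4 = 0, so it is a leap year in the Julian calendar.

yes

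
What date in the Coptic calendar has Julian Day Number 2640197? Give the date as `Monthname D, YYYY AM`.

JDN 2640197 is 6 July 2516 in the Gregorian calendar.
In the Coptic calendar that day is Paoni 25, 2232 AM.

Paoni 25, 2232 AM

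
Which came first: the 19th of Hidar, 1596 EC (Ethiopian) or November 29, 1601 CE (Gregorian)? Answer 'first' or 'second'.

second

Converting both to JDN: 2306873 vs 2306146; the smaller is the second.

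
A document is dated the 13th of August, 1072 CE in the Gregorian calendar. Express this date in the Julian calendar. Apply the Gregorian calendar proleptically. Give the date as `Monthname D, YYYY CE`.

August 7, 1072 CE

At this point the Julian calendar is 6 days behind the Gregorian.
13 August 1072 Gregorian − 6 days → 7 August 1072 Julian.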